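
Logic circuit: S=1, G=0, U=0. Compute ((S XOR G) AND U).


S XOR G = 1^0 = 1
1 AND 0 = 0

0


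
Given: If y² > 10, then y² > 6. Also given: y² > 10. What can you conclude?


Modus ponens: P → Q, P ⊢ Q
P: y² > 10
Q: y² > 6
We have P → Q and P is true.
By modus ponens, Q must be true.

y² > 6


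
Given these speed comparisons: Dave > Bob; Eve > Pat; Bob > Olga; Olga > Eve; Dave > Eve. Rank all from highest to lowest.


Constraints: Dave > Bob; Eve > Pat; Bob > Olga; Olga > Eve; Dave > Eve
Method: at each step, the next-highest is the one remaining person who never appears on the smaller side of a constraint between remaining people.
  Step 1: remaining {Pat, Bob, Olga, Dave, Eve}; on the smaller side: {Pat, Bob, Olga, Eve} → Dave is next (Dave > Bob; Dave > Eve).
  Step 2: remaining {Pat, Bob, Olga, Eve}; on the smaller side: {Pat, Olga, Eve} → Bob is next (Bob > Olga).
  Step 3: remaining {Pat, Olga, Eve}; on the smaller side: {Pat, Eve} → Olga is next (Olga > Eve).
  Step 4: remaining {Pat, Eve}; on the smaller side: {Pat} → Eve is next (Eve > Pat).
  Step 5: only Pat remains → lowest.
Final ranking (highest to lowest):

Dave > Bob > Olga > Eve > Pat


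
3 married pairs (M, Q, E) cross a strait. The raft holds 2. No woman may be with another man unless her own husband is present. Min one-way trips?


Label couples M, Q, E (H = husband, W = wife).
Counting alone: 6 people, the raft carries 2 and someone must bring it back, so each round trip nets at most +1 on the far side until the last crossing → at least 9 trips. The jealousy constraint makes 9 impossible; the shortest valid schedule has 11:
1. WM+WQ →  (far: WM,WQ; near: HM,HQ,HE,WE)
2. WM ←       (far: WQ; near: HM,HQ,HE,WM,WE)
3. WM+WE →  (far: WM,WQ,WE; near: HM,HQ,HE)
4. WM ←       (far: WQ,WE; near: HM,HQ,HE,WM)
5. HQ+HE →  (far: HQ,WQ,HE,WE; near: HM,WM)
6. HQ+WQ ←  (far: HE,WE; near: HM,WM,HQ,WQ)
7. HM+HQ →  (far: HM,HQ,HE,WE; near: WM,WQ)
8. WE ←       (far: HM,HQ,HE; near: WM,WQ,WE)
9. WM+WQ →  (far: HM,WM,HQ,WQ,HE; near: WE)
10. HE ←      (far: HM,WM,HQ,WQ; near: HE,WE)
11. HE+WE → (far: all six; near: empty)
In every state each wife is either with her husband or with no other man.
Minimum trips = 11

11


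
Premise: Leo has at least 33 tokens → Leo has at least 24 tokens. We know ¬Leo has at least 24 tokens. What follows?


Modus tollens: P → Q, ¬Q ⊢ ¬P
P: Leo has at least 33 tokens
Q: Leo has at least 24 tokens
We have P → Q and Q is false.
By modus tollens, P must be false.

It is not the case that Leo has at least 33 tokens


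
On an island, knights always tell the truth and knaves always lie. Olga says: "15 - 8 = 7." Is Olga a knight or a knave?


Statement: "15 - 8 = 7."
Actual: 15 - 8 = 7
Claimed: 7
Statement is TRUE → Olga tells the truth → Knight

Knight


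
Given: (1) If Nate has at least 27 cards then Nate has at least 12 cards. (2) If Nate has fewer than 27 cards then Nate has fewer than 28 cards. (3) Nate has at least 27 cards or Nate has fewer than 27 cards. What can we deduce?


Constructive dilemma: (P → Q) ∧ (R → S), P ∨ R ⊢ Q ∨ S
Premise 1: Nate has at least 27 cards → Nate has at least 12 cards
Premise 2: Nate has fewer than 27 cards → Nate has fewer than 28 cards
Premise 3: Nate has at least 27 cards ∨ Nate has fewer than 27 cards
Case 1: Assuming Nate has at least 27 cards, then by Premise 1, Nate has at least 12 cards.
Case 2: Assuming Nate has fewer than 27 cards, then by Premise 2, Nate has fewer than 28 cards.
Since one of Nate has at least 27 cards or Nate has fewer than 27 cards must hold, we get Nate has at least 12 cards or Nate has fewer than 28 cards.

Nate has at least 12 cards or Nate has fewer than 28 cards.


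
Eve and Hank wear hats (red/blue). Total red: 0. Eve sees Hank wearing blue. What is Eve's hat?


Total red = 0, Hank = blue
Red accounted for: 0
Remaining for Eve: 0
Eve's hat is blue.

blue


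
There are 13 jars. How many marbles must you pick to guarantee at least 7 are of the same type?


Pigeonhole: to guarantee k in one of n categories, need (k-1)×n + 1.
k = 7, n = 13
Minimum = (7-1) × 13 + 1 = 6 × 13 + 1

79


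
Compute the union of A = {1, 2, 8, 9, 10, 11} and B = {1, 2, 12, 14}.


A = {1, 2, 8, 9, 10, 11}
B = {1, 2, 12, 14}
Operation: union
All elements combined: 1, 2, 8, 9, 10, 11, 12, 14

{1, 2, 8, 9, 10, 11, 12, 14}


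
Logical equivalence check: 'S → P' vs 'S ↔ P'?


Expression 1: S → P
Expression 2: S ↔ P
Truth table (S P | Expr1 Expr2):
  T T |   T     T
  T F |   F     F
  F T |   T     F   ← differ
  F F |   T     T
Counterexample: S=F, P=T gives Expr1 = T but Expr2 = F, so the expressions are NOT logically equivalent.

No


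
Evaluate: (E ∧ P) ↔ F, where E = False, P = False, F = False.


E = False, P = False, F = False
Step 1: E ∧ P = False AND False = False
Step 2: (False) ↔ F: true when both sides have same truth value.
Result: False ↔ False = True

True


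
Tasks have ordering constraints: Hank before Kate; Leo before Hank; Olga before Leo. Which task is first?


Constraints: Hank before Kate; Leo before Hank; Olga before Leo
The first task can have nothing scheduled before it, so it must never appear on the right of a 'before'.
Tasks appearing after some 'before': Kate, Hank, Leo.
The only task not in that list is Olga → it is first.

Olga


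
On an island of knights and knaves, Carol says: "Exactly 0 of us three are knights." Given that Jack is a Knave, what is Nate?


Carol claims exactly 0 knights among Carol, Jack, Nate.
Given: Jack is a Knave.

Case 1: Carol is a Knight (tells truth)
  Then exactly 0 of the three are knights.
  Counting Carol, Jack: 1 knight(s) so far. Need -1 more → impossible.
Case 2: Carol is a Knave (lies)
  Then the count is NOT 0.
  If Nate = Knave, count = 0 = 0 → claim would be true, contradicts lie.
  If Nate = Knight, count = 1 ≠ 0 → lie confirmed ✓

Nate is a Knight.

Knight


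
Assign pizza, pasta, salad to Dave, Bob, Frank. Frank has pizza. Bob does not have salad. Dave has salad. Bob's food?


From clues:
  Frank → pizza
  Dave → salad
By elimination, Bob gets the remaining.

pasta


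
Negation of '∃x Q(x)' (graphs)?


Original: ∃x Q(x)
Rule: ¬∀→∃, ¬∃→∀, negate predicate.
Negation: ∀x ¬Q(x)

∀x ¬Q(x)


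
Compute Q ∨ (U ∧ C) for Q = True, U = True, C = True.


Q = True, U = True, C = True
Step 1: U ∧ C = True AND True = True
Step 2: Q ∨ True = True OR True = True
AND evaluated first (higher precedence); then OR applied.

True


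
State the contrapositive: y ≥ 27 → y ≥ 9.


Original: If y ≥ 27, then y ≥ 9
Contrapositive: If ¬Q, then ¬P
Negate Q: not (y ≥ 9)
Negate P: not (y ≥ 27)

If not (y ≥ 9), then not (y ≥ 27).


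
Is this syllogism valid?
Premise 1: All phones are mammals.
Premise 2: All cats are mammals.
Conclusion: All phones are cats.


Premise 1: All phones are mammals.
Premise 2: All cats are mammals.
Conclusion: All phones are cats.
Fallacy: undistributed middle. mammals is predicate in both.
Counterexample: phones and cats could be disjoint subsets of mammals.

Invalid


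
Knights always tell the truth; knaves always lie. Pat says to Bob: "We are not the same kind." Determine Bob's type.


Pat says: "We are not the same kind."
Case 1: Pat is a Knight (truth-teller)
  Statement is true → they ARE different → Bob is a Knave
Case 2: Pat is a Knave (liar)
  Statement is false → they are NOT different → Bob is a Knave
In both cases, Bob is a Knave.

Knave


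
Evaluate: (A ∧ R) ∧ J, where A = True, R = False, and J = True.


A = True, R = False, J = True
Step 1: A ∧ R = True AND False = False
Step 2: False ∧ J = False AND True = False
AND is true only when ALL operands are true.

False


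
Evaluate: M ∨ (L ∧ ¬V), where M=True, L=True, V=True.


M = True, L = True, V = True
Expression: M ∨ (L ∧ ¬V)
Step 1: ¬V = NOT True = False
Step 2: L ∧ ¬V = True AND False = False
Step 3: M ∨ (False) = True OR False = True

True


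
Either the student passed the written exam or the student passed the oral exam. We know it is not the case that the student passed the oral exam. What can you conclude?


Disjunctive syllogism: P ∨ Q, ¬P ⊢ Q
Disjunction: the student passed the written exam ∨ the student passed the oral exam
We know it is not the case that the student passed the oral exam.
By disjunctive syllogism, the other disjunct must be true.

The student passed the written exam


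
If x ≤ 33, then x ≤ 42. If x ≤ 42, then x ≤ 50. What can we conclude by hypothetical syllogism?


Hypothetical syllogism: P → Q, Q → R ⊢ P → R
Premise 1: x ≤ 33 → x ≤ 42
Premise 2: x ≤ 42 → x ≤ 50
Chain the implications: the middle term (x ≤ 42) links the two.
Conclusion: If x ≤ 33, then x ≤ 50.

If x ≤ 33, then x ≤ 50.


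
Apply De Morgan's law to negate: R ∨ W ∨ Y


De Morgan's law: ¬(P ∨ Q ∨ R) ≡ ¬P ∧ ¬Q ∧ ¬R
¬(R ∨ W ∨ Y) = ¬R ∧ ¬W ∧ ¬Y

¬R ∧ ¬W ∧ ¬Y


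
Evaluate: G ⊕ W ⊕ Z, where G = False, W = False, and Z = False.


G = False, W = False, Z = False
Step 1: G ⊕ W = False XOR False = False
Step 2: False ⊕ Z = False XOR False = False
XOR is true when an odd number of operands are true.

False


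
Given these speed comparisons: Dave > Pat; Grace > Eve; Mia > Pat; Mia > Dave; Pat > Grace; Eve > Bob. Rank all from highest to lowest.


Constraints: Dave > Pat; Grace > Eve; Mia > Pat; Mia > Dave; Pat > Grace; Eve > Bob
Method: at each step, the next-highest is the one remaining person who never appears on the smaller side of a constraint between remaining people.
  Step 1: remaining {Grace, Bob, Eve, Pat, Mia, Dave}; on the smaller side: {Grace, Bob, Eve, Pat, Dave} → Mia is next (Mia > Pat; Mia > Dave).
  Step 2: remaining {Grace, Bob, Eve, Pat, Dave}; on the smaller side: {Grace, Bob, Eve, Pat} → Dave is next (Dave > Pat).
  Step 3: remaining {Grace, Bob, Eve, Pat}; on the smaller side: {Grace, Bob, Eve} → Pat is next (Pat > Grace).
  Step 4: remaining {Grace, Bob, Eve}; on the smaller side: {Bob, Eve} → Grace is next (Grace > Eve).
  Step 5: remaining {Bob, Eve}; on the smaller side: {Bob} → Eve is next (Eve > Bob).
  Step 6: only Bob remains → lowest.
Final ranking (highest to lowest):

Mia > Dave > Pat > Grace > Eve > Bob


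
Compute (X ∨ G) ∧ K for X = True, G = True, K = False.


X = True, G = True, K = False
Step 1: X ∨ G = True OR True = True
Step 2: True ∧ K = True AND False = False
OR is true when at least one operand is true; AND requires both.

False


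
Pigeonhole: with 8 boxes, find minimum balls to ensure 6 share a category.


Pigeonhole: to guarantee k in one of n categories, need (k-1)×n + 1.
k = 6, n = 8
Minimum = (6-1) × 8 + 1 = 5 × 8 + 1

41


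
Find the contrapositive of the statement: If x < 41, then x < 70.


Original: If x < 41, then x < 70
Contrapositive: If ¬Q, then ¬P
Negate Q: not (x < 70)
Negate P: not (x < 41)

If not (x < 70), then not (x < 41).


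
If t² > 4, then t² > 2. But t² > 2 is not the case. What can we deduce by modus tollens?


Modus tollens: P → Q, ¬Q ⊢ ¬P
P: t² > 4
Q: t² > 2
We have P → Q and Q is false.
By modus tollens, P must be false.

It is not the case that t² > 4


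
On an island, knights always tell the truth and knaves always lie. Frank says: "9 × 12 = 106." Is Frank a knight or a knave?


Statement: "9 × 12 = 106."
Actual: 9 × 12 = 108
Claimed: 106
Statement is FALSE → Frank lies → Knave

Knave


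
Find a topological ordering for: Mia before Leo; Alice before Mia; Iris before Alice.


Constraints: Mia before Leo; Alice before Mia; Iris before Alice
Method: repeatedly schedule the remaining task that has no remaining task required before it.
  Step 1: remaining {Mia, Alice, Leo, Iris}; every task except Iris still has a predecessor pending → schedule Iris.
  Step 2: remaining {Mia, Alice, Leo}; every task except Alice still has a predecessor pending → schedule Alice.
  Step 3: remaining {Mia, Leo}; every task except Mia still has a predecessor pending → schedule Mia.
  Step 4: only Leo remains → schedule Leo.
Resulting order:

Iris → Alice → Mia → Leo


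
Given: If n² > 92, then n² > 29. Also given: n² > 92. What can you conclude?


Modus ponens: P → Q, P ⊢ Q
P: n² > 92
Q: n² > 29
We have P → Q and P is true.
By modus ponens, Q must be true.

n² > 29


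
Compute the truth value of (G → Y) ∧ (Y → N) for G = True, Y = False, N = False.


G = True, Y = False, N = False
Step 1: G → Y is false only when G=True and Y=False. Result: False
Step 2: Y → N is false only when Y=True and N=False. Result: True
Step 3: False ∧ True = False

False


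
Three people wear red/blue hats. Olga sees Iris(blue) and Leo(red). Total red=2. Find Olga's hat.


Total red = 2, seen red = 1
Own red = 2 - 1 = 1
Olga's hat is red.

red


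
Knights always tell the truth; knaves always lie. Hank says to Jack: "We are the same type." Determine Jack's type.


Hank says: "We are the same type."
Case 1: Hank is a Knight (truth-teller)
  Statement is true → they ARE the same → Jack is also a Knight
Case 2: Hank is a Knave (liar)
  Statement is false → they are NOT the same → Jack is a Knight
In both cases, Jack is a Knight.

Knight


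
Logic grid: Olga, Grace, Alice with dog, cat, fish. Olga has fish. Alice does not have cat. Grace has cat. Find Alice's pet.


From clues:
  Grace → cat
  Olga → fish
By elimination, Alice gets the remaining.

dog


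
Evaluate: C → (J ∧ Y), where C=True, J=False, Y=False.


C = True, J = False, Y = False
Expression: C → (J ∧ Y)
Step 1: J ∧ Y = False AND False = False
Step 2: C → (False) = True → False = False

False


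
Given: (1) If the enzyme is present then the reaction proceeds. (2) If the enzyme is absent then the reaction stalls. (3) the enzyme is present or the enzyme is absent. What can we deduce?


Constructive dilemma: (P → Q) ∧ (R → S), P ∨ R ⊢ Q ∨ S
Premise 1: the enzyme is present → the reaction proceeds
Premise 2: the enzyme is absent → the reaction stalls
Premise 3: the enzyme is present ∨ the enzyme is absent
Case 1: Assuming the enzyme is present, then by Premise 1, the reaction proceeds.
Case 2: Assuming the enzyme is absent, then by Premise 2, the reaction stalls.
Since one of the enzyme is present or the enzyme is absent must hold, we get the reaction proceeds or the reaction stalls.

The reaction proceeds or the reaction stalls.


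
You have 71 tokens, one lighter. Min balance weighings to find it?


Each weighing has 3 outcomes (left heavy / balance / right heavy), so k weighings distinguish at most 3^k cases; splitting into three near-equal groups achieves this.
Need 3^k ≥ 71: 3^3 = 27 < 71 ≤ 3^4 = 81
k = ⌈log₃(71)⌉ = 4

4


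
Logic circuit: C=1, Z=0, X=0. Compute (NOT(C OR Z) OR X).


C OR Z = 1
NOT(1) = 0
0 OR 0 = 0

0


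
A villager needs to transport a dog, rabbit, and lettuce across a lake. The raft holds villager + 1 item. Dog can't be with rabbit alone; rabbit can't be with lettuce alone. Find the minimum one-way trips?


1. villager+rabbit → 2. villager ← 3. villager+dog → 4. villager+rabbit ← 5. villager+lettuce → 6. villager ← 7. villager+rabbit →
Minimum trips = 7

7


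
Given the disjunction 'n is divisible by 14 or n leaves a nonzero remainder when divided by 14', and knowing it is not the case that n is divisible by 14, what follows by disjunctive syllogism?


Disjunctive syllogism: P ∨ Q, ¬P ⊢ Q
Disjunction: n is divisible by 14 ∨ n leaves a nonzero remainder when divided by 14
We know it is not the case that n is divisible by 14.
By disjunctive syllogism, the other disjunct must be true.

n leaves a nonzero remainder when divided by 14


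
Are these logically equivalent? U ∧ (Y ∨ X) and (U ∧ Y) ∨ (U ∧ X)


Expression 1: U ∧ (Y ∨ X)
Expression 2: (U ∧ Y) ∨ (U ∧ X)
Truth table (U Y X | Expr1 Expr2):
  T T T |   T     T
  T T F |   T     T
  T F T |   T     T
  T F F |   F     F
  F T T |   F     F
  F T F |   F     F
  F F T |   F     F
  F F F |   F     F
All 8 rows agree, so the expressions are logically equivalent.

Yes


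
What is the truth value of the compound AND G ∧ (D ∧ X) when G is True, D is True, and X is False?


G = True, D = True, X = False
Step 1: D ∧ X = True AND False = False
Step 2: G ∧ False = True AND False = False
AND is true only when ALL operands are true.

False


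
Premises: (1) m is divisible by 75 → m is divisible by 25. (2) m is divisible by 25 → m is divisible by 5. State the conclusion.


Hypothetical syllogism: P → Q, Q → R ⊢ P → R
Premise 1: m is divisible by 75 → m is divisible by 25
Premise 2: m is divisible by 25 → m is divisible by 5
Chain the implications: the middle term (m is divisible by 25) links the two.
Conclusion: If m is divisible by 75, then m is divisible by 5.

If m is divisible by 75, then m is divisible by 5.


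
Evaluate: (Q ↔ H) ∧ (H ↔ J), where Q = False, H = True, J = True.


Q = False, H = True, J = True
Step 1: Q ↔ H is true when Q and H have the same value. Result: False
Step 2: H ↔ J is true when H and J have the same value. Result: True
Step 3: False ∧ True = False

False


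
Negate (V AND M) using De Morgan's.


De Morgan's law: ¬(P ∧ Q) ≡ ¬P ∨ ¬Q
¬(V ∧ M) = ¬V ∨ ¬M

¬V ∨ ¬M


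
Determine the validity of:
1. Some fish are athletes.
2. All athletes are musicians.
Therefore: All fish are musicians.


Premise 1: Some fish are athletes.
Premise 2: All athletes are musicians.
Conclusion: All fish are musicians.
Fallacy: illicit minor. The minor term (fish) is distributed in the conclusion ('All fish ...') but undistributed in its premise ('Some fish are athletes' doesn't cover all fish).
Only 'Some fish are musicians' follows, not 'All'.

Invalid


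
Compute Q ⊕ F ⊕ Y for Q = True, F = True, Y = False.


Q = True, F = True, Y = False
Step 1: Q ⊕ F = True XOR True = False
Step 2: False ⊕ Y = False XOR False = False
XOR is true when an odd number of operands are true.

False


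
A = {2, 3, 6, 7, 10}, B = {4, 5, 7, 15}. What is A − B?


A = {2, 3, 6, 7, 10}
B = {4, 5, 7, 15}
Operation: difference A − B
In A but not B: 2, 3, 6, 10

{2, 3, 6, 10}


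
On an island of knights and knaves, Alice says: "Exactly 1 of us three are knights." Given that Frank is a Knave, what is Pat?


Alice claims exactly 1 knights among Alice, Frank, Pat.
Given: Frank is a Knave.

Case 1: Alice is a Knight (tells truth)
  Then exactly 1 of the three are knights.
  Counting Alice, Frank: 1 knight(s) so far. Need 0 more → Pat = Knave.
Case 2: Alice is a Knave (lies)
  Then the count is NOT 1.
  If Pat = Knight, count = 1 = 1 → claim would be true, contradicts lie.
  If Pat = Knave, count = 0 ≠ 1 → lie confirmed ✓

Pat is a Knave.

Knave


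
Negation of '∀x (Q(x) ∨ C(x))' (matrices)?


Original: ∀x (Q(x) ∨ C(x))
Rule: ¬∀→∃, ¬∃→∀, negate predicate.
Negation: ∃x (¬Q(x) ∧ ¬C(x))

∃x (¬Q(x) ∧ ¬C(x))


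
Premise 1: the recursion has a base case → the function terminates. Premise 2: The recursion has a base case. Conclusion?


Modus ponens: P → Q, P ⊢ Q
P: the recursion has a base case
Q: the function terminates
We have P → Q and P is true.
By modus ponens, Q must be true.

The function terminates


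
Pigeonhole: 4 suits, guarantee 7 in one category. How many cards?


Pigeonhole: to guarantee k in one of n categories, need (k-1)×n + 1.
k = 7, n = 4
Minimum = (7-1) × 4 + 1 = 6 × 4 + 1

25


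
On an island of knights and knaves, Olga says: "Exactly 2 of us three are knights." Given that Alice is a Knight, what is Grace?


Olga claims exactly 2 knights among Olga, Alice, Grace.
Given: Alice is a Knight.

Case 1: Olga is a Knight (tells truth)
  Then exactly 2 of the three are knights.
  Counting Olga, Alice: 2 knight(s) so far. Need 0 more → Grace = Knave.
Case 2: Olga is a Knave (lies)
  Then the count is NOT 2.
  If Grace = Knight, count = 2 = 2 → claim would be true, contradicts lie.
  If Grace = Knave, count = 1 ≠ 2 → lie confirmed ✓

Grace is a Knave.

Knave


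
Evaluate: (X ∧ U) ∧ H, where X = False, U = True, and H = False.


X = False, U = True, H = False
Step 1: X ∧ U = False AND True = False
Step 2: False ∧ H = False AND False = False
AND is true only when ALL operands are true.

False


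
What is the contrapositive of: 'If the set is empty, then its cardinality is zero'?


Original: If the set is empty, then its cardinality is zero
Contrapositive: If ¬Q, then ¬P
Negate Q: not (its cardinality is zero)
Negate P: not (the set is empty)

If not (its cardinality is zero), then not (the set is empty).


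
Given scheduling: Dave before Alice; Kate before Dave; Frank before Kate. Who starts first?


Constraints: Dave before Alice; Kate before Dave; Frank before Kate
The first task can have nothing scheduled before it, so it must never appear on the right of a 'before'.
Tasks appearing after some 'before': Alice, Dave, Kate.
The only task not in that list is Frank → it is first.

Frank


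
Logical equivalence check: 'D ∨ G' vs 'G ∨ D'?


Expression 1: D ∨ G
Expression 2: G ∨ D
Truth table (D G | Expr1 Expr2):
  T T |   T     T
  T F |   T     T
  F T |   T     T
  F F |   F     F
All 4 rows agree, so the expressions are logically equivalent.

Yes


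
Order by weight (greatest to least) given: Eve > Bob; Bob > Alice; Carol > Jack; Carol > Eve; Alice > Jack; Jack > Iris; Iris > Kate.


Constraints: Eve > Bob; Bob > Alice; Carol > Jack; Carol > Eve; Alice > Jack; Jack > Iris; Iris > Kate
Method: at each step, the next-highest is the one remaining person who never appears on the smaller side of a constraint between remaining people.
  Step 1: remaining {Eve, Iris, Kate, Carol, Alice, Bob, Jack}; on the smaller side: {Eve, Iris, Kate, Alice, Bob, Jack} → Carol is next (Carol > Jack; Carol > Eve).
  Step 2: remaining {Eve, Iris, Kate, Alice, Bob, Jack}; on the smaller side: {Iris, Kate, Alice, Bob, Jack} → Eve is next (Eve > Bob).
  Step 3: remaining {Iris, Kate, Alice, Bob, Jack}; on the smaller side: {Iris, Kate, Alice, Jack} → Bob is next (Bob > Alice).
  Step 4: remaining {Iris, Kate, Alice, Jack}; on the smaller side: {Iris, Kate, Jack} → Alice is next (Alice > Jack).
  Step 5: remaining {Iris, Kate, Jack}; on the smaller side: {Iris, Kate} → Jack is next (Jack > Iris).
  Step 6: remaining {Iris, Kate}; on the smaller side: {Kate} → Iris is next (Iris > Kate).
  Step 7: only Kate remains → lowest.
Final ranking (highest to lowest):

Carol > Eve > Bob > Alice > Jack > Iris > Kate


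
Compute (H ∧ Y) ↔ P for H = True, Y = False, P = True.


H = True, Y = False, P = True
Step 1: H ∧ Y = True AND False = False
Step 2: (False) ↔ P: true when both sides have same truth value.
Result: False ↔ True = False

False


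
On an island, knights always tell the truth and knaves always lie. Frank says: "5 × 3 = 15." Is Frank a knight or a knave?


Statement: "5 × 3 = 15."
Actual: 5 × 3 = 15
Claimed: 15
Statement is TRUE → Frank tells the truth → Knight

Knight


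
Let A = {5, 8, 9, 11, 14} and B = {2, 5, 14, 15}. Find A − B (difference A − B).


A = {5, 8, 9, 11, 14}
B = {2, 5, 14, 15}
Operation: difference A − B
In A but not B: 8, 9, 11

{8, 9, 11}


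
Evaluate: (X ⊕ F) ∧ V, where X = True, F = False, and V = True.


X = True, F = False, V = True
Step 1: X ⊕ F = True XOR False = True
Step 2: True ∧ V = True AND True = True
XOR true when exactly one of X,F is true; then AND with V.

True


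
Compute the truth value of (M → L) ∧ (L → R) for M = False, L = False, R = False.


M = False, L = False, R = False
Step 1: M → L is false only when M=True and L=False. Result: True
Step 2: L → R is false only when L=True and R=False. Result: True
Step 3: True ∧ True = True

True


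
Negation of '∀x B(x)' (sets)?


Original: ∀x B(x)
Rule: ¬∀→∃, ¬∃→∀, negate predicate.
Negation: ∃x ¬B(x)

∃x ¬B(x)


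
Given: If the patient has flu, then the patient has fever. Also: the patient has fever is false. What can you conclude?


Modus tollens: P → Q, ¬Q ⊢ ¬P
P: the patient has flu
Q: the patient has fever
We have P → Q and Q is false.
By modus tollens, P must be false.

It is not the case that the patient has flu


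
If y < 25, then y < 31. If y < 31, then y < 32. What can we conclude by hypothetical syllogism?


Hypothetical syllogism: P → Q, Q → R ⊢ P → R
Premise 1: y < 25 → y < 31
Premise 2: y < 31 → y < 32
Chain the implications: the middle term (y < 31) links the two.
Conclusion: If y < 25, then y < 32.

If y < 25, then y < 32.


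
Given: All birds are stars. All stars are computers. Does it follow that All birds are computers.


Premise 1: All birds are stars.
Premise 2: All stars are computers.
Conclusion: All birds are computers.
Barbara syllogism (AAA-1): All A are B, All B are C → All A are C.
Middle term (stars) distributed in premise 2.

Valid


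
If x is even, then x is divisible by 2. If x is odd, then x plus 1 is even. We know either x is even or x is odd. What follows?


Constructive dilemma: (P → Q) ∧ (R → S), P ∨ R ⊢ Q ∨ S
Premise 1: x is even → x is divisible by 2
Premise 2: x is odd → x plus 1 is even
Premise 3: x is even ∨ x is odd
Case 1: Assuming x is even, then by Premise 1, x is divisible by 2.
Case 2: Assuming x is odd, then by Premise 2, x plus 1 is even.
Since one of x is even or x is odd must hold, we get x is divisible by 2 or x plus 1 is even.

x is divisible by 2 or x plus 1 is even.


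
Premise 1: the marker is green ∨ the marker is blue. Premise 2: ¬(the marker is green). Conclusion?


Disjunctive syllogism: P ∨ Q, ¬P ⊢ Q
Disjunction: the marker is green ∨ the marker is blue
We know it is not the case that the marker is green.
By disjunctive syllogism, the other disjunct must be true.

The marker is blue


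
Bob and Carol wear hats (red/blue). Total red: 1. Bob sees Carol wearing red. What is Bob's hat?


Total red = 1, Carol = red
Red accounted for: 1
Remaining for Bob: 0
Bob's hat is blue.

blue


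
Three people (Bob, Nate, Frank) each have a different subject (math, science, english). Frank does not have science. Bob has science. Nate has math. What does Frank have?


From clues:
  Nate → math
  Bob → science
By elimination, Frank gets the remaining.

english


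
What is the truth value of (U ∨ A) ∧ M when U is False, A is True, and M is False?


U = False, A = True, M = False
Step 1: U ∨ A = False OR True = True
Step 2: True ∧ M = True AND False = False
OR is true when at least one operand is true; AND requires both.

False


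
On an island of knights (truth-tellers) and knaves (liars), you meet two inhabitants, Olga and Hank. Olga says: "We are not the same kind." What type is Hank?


Olga says: "We are not the same kind."
Case 1: Olga is a Knight (truth-teller)
  Statement is true → they ARE different → Hank is a Knave
Case 2: Olga is a Knave (liar)
  Statement is false → they are NOT different → Hank is a Knave
In both cases, Hank is a Knave.

Knave


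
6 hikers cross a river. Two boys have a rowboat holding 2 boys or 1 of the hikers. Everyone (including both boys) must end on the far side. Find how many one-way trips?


Per crossing of one of the hikers: boys→, one←, one of the hikers→, one← = 4 trips
6 × 4 = 24, + 1 final boys→ = 25
Minimum trips = 25

25


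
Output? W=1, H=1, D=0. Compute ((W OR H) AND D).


W OR H = 1|1 = 1
1 AND 0 = 0

0


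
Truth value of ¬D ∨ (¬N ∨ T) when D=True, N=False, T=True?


D = True, N = False, T = True
Expression: ¬D ∨ (¬N ∨ T)
Step 1: ¬N = NOT False = True
Step 2: ¬N ∨ T = True OR True = True
Step 3: ¬D = NOT True = False
Step 4: (False) ∨ (True) = False OR True = True

True


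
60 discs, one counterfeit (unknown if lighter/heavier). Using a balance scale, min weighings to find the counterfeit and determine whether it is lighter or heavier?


Let n = 60. 120 possibilities (n discs × lighter/heavier); each weighing has 3 outcomes.
Bound for k weighings: say the first weighing puts j discs on each pan. If it tips, the 2j weighed discs remain suspects (each with a known direction) and k-1 weighings give 3^(k-1) outcomes; 3^(k-1) is odd, so 2j ≤ 3^(k-1) - 1. If it balances, the n - 2j unweighed discs remain with direction unknown: 2(n - 2j) ≤ 3^(k-1) - 1 by the same parity argument. Adding, n ≤ (3^(k-1) - 1) + (3^(k-1) - 1)/2 = (3^k - 3)/2, and the classical three-group strategy achieves this (3 discs in 2 weighings, 12 in 3, 39 in 4, 120 in 5).
So we need the smallest k with (3^k - 3)/2 ≥ 60.
k = 4: (3^4 - 3)/2 = 39 < 60 ✗
k = 5: (3^5 - 3)/2 = 120 ≥ 60 ✓

5


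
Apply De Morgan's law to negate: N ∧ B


De Morgan's law: ¬(P ∧ Q) ≡ ¬P ∨ ¬Q
¬(N ∧ B) = ¬N ∨ ¬B

¬N ∨ ¬B


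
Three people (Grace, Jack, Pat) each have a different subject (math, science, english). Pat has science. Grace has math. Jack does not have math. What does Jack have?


From clues:
  Pat → science
  Grace → math
By elimination, Jack gets the remaining.

english


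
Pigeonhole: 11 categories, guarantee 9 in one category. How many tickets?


Pigeonhole: to guarantee k in one of n categories, need (k-1)×n + 1.
k = 9, n = 11
Minimum = (9-1) × 11 + 1 = 8 × 11 + 1

89


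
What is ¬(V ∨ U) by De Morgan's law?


De Morgan's law: ¬(P ∨ Q) ≡ ¬P ∧ ¬Q
¬(V ∨ U) = ¬V ∧ ¬U

¬V ∧ ¬U


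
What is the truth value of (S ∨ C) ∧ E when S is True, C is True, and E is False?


S = True, C = True, E = False
Step 1: S ∨ C = True OR True = True
Step 2: True ∧ E = True AND False = False
OR is true when at least one operand is true; AND requires both.

False


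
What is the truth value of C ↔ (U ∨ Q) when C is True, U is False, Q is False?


C = True, U = False, Q = False
Step 1: U ∨ Q = False OR False = False
Step 2: C ↔ (False): true when both sides have same truth value.
Result: True ↔ False = False

False


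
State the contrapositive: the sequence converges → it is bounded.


Original: If the sequence converges, then it is bounded
Contrapositive: If ¬Q, then ¬P
Negate Q: not (it is bounded)
Negate P: not (the sequence converges)

If not (it is bounded), then not (the sequence converges).


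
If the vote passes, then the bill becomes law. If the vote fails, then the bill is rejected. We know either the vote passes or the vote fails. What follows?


Constructive dilemma: (P → Q) ∧ (R → S), P ∨ R ⊢ Q ∨ S
Premise 1: the vote passes → the bill becomes law
Premise 2: the vote fails → the bill is rejected
Premise 3: the vote passes ∨ the vote fails
Case 1: Assuming the vote passes, then by Premise 1, the bill becomes law.
Case 2: Assuming the vote fails, then by Premise 2, the bill is rejected.
Since one of the vote passes or the vote fails must hold, we get the bill becomes law or the bill is rejected.

The bill becomes law or the bill is rejected.


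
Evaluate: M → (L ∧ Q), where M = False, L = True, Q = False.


M = False, L = True, Q = False
Step 1: L ∧ Q = True AND False = False
Step 2: M → (False): false only when M=True and consequent=False.
Result: True

True


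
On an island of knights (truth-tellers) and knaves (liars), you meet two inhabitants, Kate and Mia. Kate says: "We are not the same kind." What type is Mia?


Kate says: "We are not the same kind."
Case 1: Kate is a Knight (truth-teller)
  Statement is true → they ARE different → Mia is a Knave
Case 2: Kate is a Knave (liar)
  Statement is false → they are NOT different → Mia is a Knave
In both cases, Mia is a Knave.

Knave


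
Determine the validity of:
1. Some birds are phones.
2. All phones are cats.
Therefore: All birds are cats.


Premise 1: Some birds are phones.
Premise 2: All phones are cats.
Conclusion: All birds are cats.
Fallacy: illicit minor. The minor term (birds) is distributed in the conclusion ('All birds ...') but undistributed in its premise ('Some birds are phones' doesn't cover all birds).
Only 'Some birds are cats' follows, not 'All'.

Invalid


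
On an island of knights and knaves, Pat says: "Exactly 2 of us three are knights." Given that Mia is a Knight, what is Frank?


Pat claims exactly 2 knights among Pat, Mia, Frank.
Given: Mia is a Knight.

Case 1: Pat is a Knight (tells truth)
  Then exactly 2 of the three are knights.
  Counting Pat, Mia: 2 knight(s) so far. Need 0 more → Frank = Knave.
Case 2: Pat is a Knave (lies)
  Then the count is NOT 2.
  If Frank = Knight, count = 2 = 2 → claim would be true, contradicts lie.
  If Frank = Knave, count = 1 ≠ 2 → lie confirmed ✓

Frank is a Knave.

Knave


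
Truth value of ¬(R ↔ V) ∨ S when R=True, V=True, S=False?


R = True, V = True, S = False
Expression: ¬(R ↔ V) ∨ S
Step 1: R ↔ V = (True iff True) = True
Step 2: ¬(R ↔ V) = NOT True = False
Step 3: (False) ∨ S = False OR False = False

False


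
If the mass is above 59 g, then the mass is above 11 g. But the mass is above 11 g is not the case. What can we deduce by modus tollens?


Modus tollens: P → Q, ¬Q ⊢ ¬P
P: the mass is above 59 g
Q: the mass is above 11 g
We have P → Q and Q is false.
By modus tollens, P must be false.

It is not the case that the mass is above 59 g


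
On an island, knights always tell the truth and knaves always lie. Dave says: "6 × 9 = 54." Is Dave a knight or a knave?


Statement: "6 × 9 = 54."
Actual: 6 × 9 = 54
Claimed: 54
Statement is TRUE → Dave tells the truth → Knight

Knight


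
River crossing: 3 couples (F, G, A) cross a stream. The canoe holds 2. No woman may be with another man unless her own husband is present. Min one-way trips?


Label couples F, G, A (H = husband, W = wife).
Counting alone: 6 people, the canoe carries 2 and someone must bring it back, so each round trip nets at most +1 on the far side until the last crossing → at least 9 trips. The jealousy constraint makes 9 impossible; the shortest valid schedule has 11:
1. WF+WG →  (far: WF,WG; near: HF,HG,HA,WA)
2. WF ←       (far: WG; near: HF,HG,HA,WF,WA)
3. WF+WA →  (far: WF,WG,WA; near: HF,HG,HA)
4. WF ←       (far: WG,WA; near: HF,HG,HA,WF)
5. HG+HA →  (far: HG,WG,HA,WA; near: HF,WF)
6. HG+WG ←  (far: HA,WA; near: HF,WF,HG,WG)
7. HF+HG →  (far: HF,HG,HA,WA; near: WF,WG)
8. WA ←       (far: HF,HG,HA; near: WF,WG,WA)
9. WF+WG →  (far: HF,WF,HG,WG,HA; near: WA)
10. HA ←      (far: HF,WF,HG,WG; near: HA,WA)
11. HA+WA → (far: all six; near: empty)
In every state each wife is either with her husband or with no other man.
Minimum trips = 11

11


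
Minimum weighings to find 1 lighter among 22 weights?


Each weighing has 3 outcomes (left heavy / balance / right heavy), so k weighings distinguish at most 3^k cases; splitting into three near-equal groups achieves this.
Need 3^k ≥ 22: 3^2 = 9 < 22 ≤ 3^3 = 27
k = ⌈log₃(22)⌉ = 3

3


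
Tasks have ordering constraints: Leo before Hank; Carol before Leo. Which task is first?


Constraints: Leo before Hank; Carol before Leo
The first task can have nothing scheduled before it, so it must never appear on the right of a 'before'.
Tasks appearing after some 'before': Hank, Leo.
The only task not in that list is Carol → it is first.

Carol


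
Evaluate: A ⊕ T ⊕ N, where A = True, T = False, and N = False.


A = True, T = False, N = False
Step 1: A ⊕ T = True XOR False = True
Step 2: True ⊕ N = True XOR False = True
XOR is true when an odd number of operands are true.

True


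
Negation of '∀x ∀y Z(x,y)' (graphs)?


Original: ∀x ∀y Z(x,y)
Rule: ¬∀→∃, ¬∃→∀, negate predicate.
Negation: ∃x ∃y ¬Z(x,y)

∃x ∃y ¬Z(x,y)


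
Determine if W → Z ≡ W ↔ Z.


Expression 1: W → Z
Expression 2: W ↔ Z
Truth table (W Z | Expr1 Expr2):
  T T |   T     T
  T F |   F     F
  F T |   T     F   ← differ
  F F |   T     T
Counterexample: W=F, Z=T gives Expr1 = T but Expr2 = F, so the expressions are NOT logically equivalent.

No


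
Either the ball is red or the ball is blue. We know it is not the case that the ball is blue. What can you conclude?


Disjunctive syllogism: P ∨ Q, ¬P ⊢ Q
Disjunction: the ball is red ∨ the ball is blue
We know it is not the case that the ball is blue.
By disjunctive syllogism, the other disjunct must be true.

The ball is red


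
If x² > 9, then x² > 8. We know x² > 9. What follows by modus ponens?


Modus ponens: P → Q, P ⊢ Q
P: x² > 9
Q: x² > 8
We have P → Q and P is true.
By modus ponens, Q must be true.

x² > 8


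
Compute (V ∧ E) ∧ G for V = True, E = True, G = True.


V = True, E = True, G = True
Step 1: V ∧ E = True AND True = True
Step 2: True ∧ G = True AND True = True
AND is true only when ALL operands are true.

True


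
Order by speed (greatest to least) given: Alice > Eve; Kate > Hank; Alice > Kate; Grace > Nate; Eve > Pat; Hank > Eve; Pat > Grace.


Constraints: Alice > Eve; Kate > Hank; Alice > Kate; Grace > Nate; Eve > Pat; Hank > Eve; Pat > Grace
Method: at each step, the next-highest is the one remaining person who never appears on the smaller side of a constraint between remaining people.
  Step 1: remaining {Nate, Alice, Kate, Pat, Grace, Hank, Eve}; on the smaller side: {Nate, Kate, Pat, Grace, Hank, Eve} → Alice is next (Alice > Eve; Alice > Kate).
  Step 2: remaining {Nate, Kate, Pat, Grace, Hank, Eve}; on the smaller side: {Nate, Pat, Grace, Hank, Eve} → Kate is next (Kate > Hank).
  Step 3: remaining {Nate, Pat, Grace, Hank, Eve}; on the smaller side: {Nate, Pat, Grace, Eve} → Hank is next (Hank > Eve).
  Step 4: remaining {Nate, Pat, Grace, Eve}; on the smaller side: {Nate, Pat, Grace} → Eve is next (Eve > Pat).
  Step 5: remaining {Nate, Pat, Grace}; on the smaller side: {Nate, Grace} → Pat is next (Pat > Grace).
  Step 6: remaining {Nate, Grace}; on the smaller side: {Nate} → Grace is next (Grace > Nate).
  Step 7: only Nate remains → lowest.
Final ranking (highest to lowest):

Alice > Kate > Hank > Eve > Pat > Grace > Nate


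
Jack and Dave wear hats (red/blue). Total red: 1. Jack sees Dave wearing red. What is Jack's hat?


Total red = 1, Dave = red
Red accounted for: 1
Remaining for Jack: 0
Jack's hat is blue.

blue


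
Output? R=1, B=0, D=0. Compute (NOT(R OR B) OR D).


R OR B = 1
NOT(1) = 0
0 OR 0 = 0

0


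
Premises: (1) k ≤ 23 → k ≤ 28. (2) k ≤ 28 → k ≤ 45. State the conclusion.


Hypothetical syllogism: P → Q, Q → R ⊢ P → R
Premise 1: k ≤ 23 → k ≤ 28
Premise 2: k ≤ 28 → k ≤ 45
Chain the implications: the middle term (k ≤ 28) links the two.
Conclusion: If k ≤ 23, then k ≤ 45.

If k ≤ 23, then k ≤ 45.


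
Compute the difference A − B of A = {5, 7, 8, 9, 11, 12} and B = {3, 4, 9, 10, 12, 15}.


A = {5, 7, 8, 9, 11, 12}
B = {3, 4, 9, 10, 12, 15}
Operation: difference A − B
In A but not B: 5, 7, 8, 11

{5, 7, 8, 11}


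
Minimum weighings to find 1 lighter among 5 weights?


Each weighing has 3 outcomes (left heavy / balance / right heavy), so k weighings distinguish at most 3^k cases; splitting into three near-equal groups achieves this.
Need 3^k ≥ 5: 3^1 = 3 < 5 ≤ 3^2 = 9
k = ⌈log₃(5)⌉ = 2

2


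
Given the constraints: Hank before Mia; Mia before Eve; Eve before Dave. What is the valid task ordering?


Constraints: Hank before Mia; Mia before Eve; Eve before Dave
Method: repeatedly schedule the remaining task that has no remaining task required before it.
  Step 1: remaining {Mia, Dave, Hank, Eve}; every task except Hank still has a predecessor pending → schedule Hank.
  Step 2: remaining {Mia, Dave, Eve}; every task except Mia still has a predecessor pending → schedule Mia.
  Step 3: remaining {Dave, Eve}; every task except Eve still has a predecessor pending → schedule Eve.
  Step 4: only Dave remains → schedule Dave.
Resulting order:

Hank → Mia → Eve → Dave
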